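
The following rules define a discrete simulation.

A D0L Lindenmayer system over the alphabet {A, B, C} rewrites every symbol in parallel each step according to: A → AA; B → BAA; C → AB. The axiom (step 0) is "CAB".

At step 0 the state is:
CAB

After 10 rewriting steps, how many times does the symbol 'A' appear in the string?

step 0: CAB
step 1: ABAABAA
step 2: AABAAAAAABAAAAAA
step 3: AAAABAAAAAAAAAAAAAABAAAAAAAAAAAAAA
step 4: AAAAAAAABAAAAAAAAAAAAAAAAAAAAAAAAAAAAAABAAAAAAAAAAAAAAAAAAAAAAAAAAAAAA
step 5: AAAAAAAAAAAAAAAABAAAAAAAAAAAAAAAAAAAAAAAAAAAAAAAAAAAAAAAAA…AAAAAAAAAAAAAAAAAAAAAAAAAAAAAAAAAAAAAAAAAAAAAAAAAAAAAAAAAA  (len 142)
step 6: AAAAAAAAAAAAAAAAAAAAAAAAAAAAAAAABAAAAAAAAAAAAAAAAAAAAAAAAA…AAAAAAAAAAAAAAAAAAAAAAAAAAAAAAAAAAAAAAAAAAAAAAAAAAAAAAAAAA  (len 286)
step 7: AAAAAAAAAAAAAAAAAAAAAAAAAAAAAAAAAAAAAAAAAAAAAAAAAAAAAAAAAA…AAAAAAAAAAAAAAAAAAAAAAAAAAAAAAAAAAAAAAAAAAAAAAAAAAAAAAAAAA  (len 574)
step 8: AAAAAAAAAAAAAAAAAAAAAAAAAAAAAAAAAAAAAAAAAAAAAAAAAAAAAAAAAA…AAAAAAAAAAAAAAAAAAAAAAAAAAAAAAAAAAAAAAAAAAAAAAAAAAAAAAAAAA  (len 1150)
step 9: AAAAAAAAAAAAAAAAAAAAAAAAAAAAAAAAAAAAAAAAAAAAAAAAAAAAAAAAAA…AAAAAAAAAAAAAAAAAAAAAAAAAAAAAAAAAAAAAAAAAAAAAAAAAAAAAAAAAA  (len 2302)
step 10: AAAAAAAAAAAAAAAAAAAAAAAAAAAAAAAAAAAAAAAAAAAAAAAAAAAAAAAAAA…AAAAAAAAAAAAAAAAAAAAAAAAAAAAAAAAAAAAAAAAAAAAAAAAAAAAAAAAAA  (len 4606)

4604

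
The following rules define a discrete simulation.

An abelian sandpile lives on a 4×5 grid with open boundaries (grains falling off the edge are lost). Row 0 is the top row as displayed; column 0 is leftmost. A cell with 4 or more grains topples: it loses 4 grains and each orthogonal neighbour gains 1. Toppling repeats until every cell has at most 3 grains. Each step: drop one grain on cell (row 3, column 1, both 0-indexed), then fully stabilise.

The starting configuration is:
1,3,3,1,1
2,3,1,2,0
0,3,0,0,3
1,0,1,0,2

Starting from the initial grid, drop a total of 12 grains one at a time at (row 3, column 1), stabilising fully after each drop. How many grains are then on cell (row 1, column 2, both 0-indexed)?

3

gen 0: 1,3,3,1,1
2,3,1,2,0
0,3,0,0,3
1,0,1,0,2
gen 1: 1,3,3,1,1
2,3,1,2,0
0,3,0,0,3
1,1,1,0,2
gen 2: 1,3,3,1,1
2,3,1,2,0
0,3,0,0,3
1,2,1,0,2
gen 3: 1,3,3,1,1
2,3,1,2,0
0,3,0,0,3
1,3,1,0,2
gen 4: 2,1,0,2,1
3,1,3,2,0
1,1,1,0,3
2,1,2,0,2
gen 5: 2,1,0,2,1
3,1,3,2,0
1,1,1,0,3
2,2,2,0,2
gen 6: 2,1,0,2,1
3,1,3,2,0
1,1,1,0,3
2,3,2,0,2
gen 7: 2,1,0,2,1
3,1,3,2,0
1,2,1,0,3
3,0,3,0,2
gen 8: 2,1,0,2,1
3,1,3,2,0
1,2,1,0,3
3,1,3,0,2
gen 9: 2,1,0,2,1
3,1,3,2,0
1,2,1,0,3
3,2,3,0,2
gen 10: 2,1,0,2,1
3,1,3,2,0
1,2,1,0,3
3,3,3,0,2
gen 11: 2,1,0,2,1
3,1,3,2,0
2,3,2,0,3
0,2,0,1,2
gen 12: 2,1,0,2,1
3,1,3,2,0
2,3,2,0,3
0,3,0,1,2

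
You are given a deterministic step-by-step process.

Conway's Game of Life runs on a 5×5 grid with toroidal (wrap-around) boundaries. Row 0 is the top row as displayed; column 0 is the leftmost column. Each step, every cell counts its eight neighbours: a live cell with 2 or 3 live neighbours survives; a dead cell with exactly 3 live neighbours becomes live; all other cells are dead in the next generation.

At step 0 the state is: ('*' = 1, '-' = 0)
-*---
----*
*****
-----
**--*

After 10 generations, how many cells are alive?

20

[0] -*---
----*
*****
-----
**--*
[1] -*--*
----*
*****
-----
**---
[2] -*--*
-----
*****
---*-
**---
[3] -*---
-----
*****
---*-
***-*
[4] -**--
---**
*****
-----
*****
[5] -----
-----
***--
-----
*--**
[6] ----*
-*---
-*---
--**-
----*
[7] *----
*----
-*---
--**-
----*
[8] *---*
**---
-**--
--**-
---**
[9] -*-*-
--*-*
*--*-
-*--*
*-*--
[10] **-**
***-*
****-
-****
*-***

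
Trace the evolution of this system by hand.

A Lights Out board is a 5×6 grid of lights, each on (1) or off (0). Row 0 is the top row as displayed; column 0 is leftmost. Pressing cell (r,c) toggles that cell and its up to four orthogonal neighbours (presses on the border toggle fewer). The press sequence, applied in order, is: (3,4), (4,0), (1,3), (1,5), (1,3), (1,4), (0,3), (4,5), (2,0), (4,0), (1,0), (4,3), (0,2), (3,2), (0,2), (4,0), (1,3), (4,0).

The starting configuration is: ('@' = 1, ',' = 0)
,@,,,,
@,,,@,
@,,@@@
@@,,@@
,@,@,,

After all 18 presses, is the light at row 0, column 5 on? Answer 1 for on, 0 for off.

step 0: ,@,,,,
@,,,@,
@,,@@@
@@,,@@
,@,@,,
step 1: ,@,,,,
@,,,@,
@,,@,@
@@,@,,
,@,@@,
step 2: ,@,,,,
@,,,@,
@,,@,@
,@,@,,
@,,@@,
step 3: ,@,@,,
@,@@,,
@,,,,@
,@,@,,
@,,@@,
step 4: ,@,@,@
@,@@@@
@,,,,,
,@,@,,
@,,@@,
step 5: ,@,,,@
@,,,,@
@,,@,,
,@,@,,
@,,@@,
step 6: ,@,,@@
@,,@@,
@,,@@,
,@,@,,
@,,@@,
step 7: ,@@@,@
@,,,@,
@,,@@,
,@,@,,
@,,@@,
step 8: ,@@@,@
@,,,@,
@,,@@,
,@,@,@
@,,@,@
step 9: ,@@@,@
,,,,@,
,@,@@,
@@,@,@
@,,@,@
step 10: ,@@@,@
,,,,@,
,@,@@,
,@,@,@
,@,@,@
step 11: @@@@,@
@@,,@,
@@,@@,
,@,@,@
,@,@,@
step 12: @@@@,@
@@,,@,
@@,@@,
,@,,,@
,@@,@@
step 13: @,,,,@
@@@,@,
@@,@@,
,@,,,@
,@@,@@
step 14: @,,,,@
@@@,@,
@@@@@,
,,@@,@
,@,,@@
step 15: @@@@,@
@@,,@,
@@@@@,
,,@@,@
,@,,@@
step 16: @@@@,@
@@,,@,
@@@@@,
@,@@,@
@,,,@@
step 17: @@@,,@
@@@@,,
@@@,@,
@,@@,@
@,,,@@
step 18: @@@,,@
@@@@,,
@@@,@,
,,@@,@
,@,,@@

1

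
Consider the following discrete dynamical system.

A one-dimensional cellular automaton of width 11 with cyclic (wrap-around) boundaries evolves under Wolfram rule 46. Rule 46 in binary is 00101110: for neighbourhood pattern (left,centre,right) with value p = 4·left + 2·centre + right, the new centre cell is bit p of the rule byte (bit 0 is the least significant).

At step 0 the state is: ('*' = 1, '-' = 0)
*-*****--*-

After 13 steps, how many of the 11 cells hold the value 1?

gen 0: *-*****--*-
gen 1: ***-----***
gen 2: -------**--
gen 3: ------**---
gen 4: -----**----
gen 5: ----**-----
gen 6: ---**------
gen 7: --**-------
gen 8: -**--------
gen 9: **---------
gen 10: *---------*
gen 11: ---------**
gen 12: --------**-
gen 13: -------**--

2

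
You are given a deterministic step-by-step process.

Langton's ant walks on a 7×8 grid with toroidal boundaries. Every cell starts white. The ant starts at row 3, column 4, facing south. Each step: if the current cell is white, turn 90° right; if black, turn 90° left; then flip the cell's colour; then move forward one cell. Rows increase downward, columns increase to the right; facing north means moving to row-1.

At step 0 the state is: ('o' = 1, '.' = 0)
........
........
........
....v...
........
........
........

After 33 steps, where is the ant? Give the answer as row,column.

0) ........
........
........
....v...
........
........
........
1) ........
........
........
...<o...
........
........
........
2) ........
........
...^....
...oo...
........
........
........
3) ........
........
...o>...
...oo...
........
........
........
4) ........
........
...oo...
...ov...
........
........
........
5) ........
........
...oo...
...o.>..
........
........
........
6) ........
........
...oo...
...o.o..
.....v..
........
........
7) ........
........
...oo...
...o.o..
....<o..
........
........
8) ........
........
...oo...
...o^o..
....oo..
........
........
9) ........
........
...oo...
...oo>..
....oo..
........
........
10) ........
........
...oo^..
...oo...
....oo..
........
........
11) ........
........
...ooo>.
...oo...
....oo..
........
........
12) ........
........
...oooo.
...oo.v.
....oo..
........
........
13) ........
........
...oooo.
...oo<o.
....oo..
........
........
14) ........
........
...oo^o.
...oooo.
....oo..
........
........
15) ........
........
...o<.o.
...oooo.
....oo..
........
........
16) ........
........
...o..o.
...ovoo.
....oo..
........
........
17) ........
........
...o..o.
...o.>o.
....oo..
........
........
18) ........
........
...o.^o.
...o..o.
....oo..
........
........
19) ........
........
...o.o>.
...o..o.
....oo..
........
........
20) ........
......^.
...o.o..
...o..o.
....oo..
........
........
21) ........
......o>
...o.o..
...o..o.
....oo..
........
........
22) ........
......oo
...o.o.v
...o..o.
....oo..
........
........
23) ........
......oo
...o.o<o
...o..o.
....oo..
........
........
24) ........
......^o
...o.ooo
...o..o.
....oo..
........
........
25) ........
.....<.o
...o.ooo
...o..o.
....oo..
........
........
26) .....^..
.....o.o
...o.ooo
...o..o.
....oo..
........
........
27) .....o>.
.....o.o
...o.ooo
...o..o.
....oo..
........
........
28) .....oo.
.....ovo
...o.ooo
...o..o.
....oo..
........
........
29) .....oo.
.....<oo
...o.ooo
...o..o.
....oo..
........
........
30) .....oo.
......oo
...o.voo
...o..o.
....oo..
........
........
31) .....oo.
......oo
...o..>o
...o..o.
....oo..
........
........
32) .....oo.
......^o
...o...o
...o..o.
....oo..
........
........
33) .....oo.
.....<.o
...o...o
...o..o.
....oo..
........
........

1,5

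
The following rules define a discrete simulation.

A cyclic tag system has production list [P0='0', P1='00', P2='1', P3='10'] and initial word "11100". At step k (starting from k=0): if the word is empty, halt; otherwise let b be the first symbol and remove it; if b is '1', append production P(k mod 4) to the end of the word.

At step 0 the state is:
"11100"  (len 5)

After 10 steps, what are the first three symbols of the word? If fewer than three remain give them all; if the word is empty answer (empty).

k=0  "11100"  (len 5)
k=1  "11000"  (len 5)
k=2  "100000"  (len 6)
k=3  "000001"  (len 6)
k=4  "00001"  (len 5)
k=5  "0001"  (len 4)
k=6  "001"  (len 3)
k=7  "01"  (len 2)
k=8  "1"  (len 1)
k=9  "0"  (len 1)
k=10  (halted — word empty)

(empty)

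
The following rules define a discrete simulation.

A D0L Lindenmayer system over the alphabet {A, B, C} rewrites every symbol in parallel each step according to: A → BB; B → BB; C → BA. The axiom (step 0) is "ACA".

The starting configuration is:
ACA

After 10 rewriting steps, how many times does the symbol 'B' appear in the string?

3072

k=0  ACA
k=1  BBBABB
k=2  BBBBBBBBBBBB
k=3  BBBBBBBBBBBBBBBBBBBBBBBB
k=4  BBBBBBBBBBBBBBBBBBBBBBBBBBBBBBBBBBBBBBBBBBBBBBBB
k=5  BBBBBBBBBBBBBBBBBBBBBBBBBBBBBBBBBBBBBBBBBBBBBBBBBBBBBBBBBBBBBBBBBBBBBBBBBBBBBBBBBBBBBBBBBBBBBBBB
k=6  BBBBBBBBBBBBBBBBBBBBBBBBBBBBBBBBBBBBBBBBBBBBBBBBBBBBBBBBBB…BBBBBBBBBBBBBBBBBBBBBBBBBBBBBBBBBBBBBBBBBBBBBBBBBBBBBBBBBB  (len 192)
k=7  BBBBBBBBBBBBBBBBBBBBBBBBBBBBBBBBBBBBBBBBBBBBBBBBBBBBBBBBBB…BBBBBBBBBBBBBBBBBBBBBBBBBBBBBBBBBBBBBBBBBBBBBBBBBBBBBBBBBB  (len 384)
k=8  BBBBBBBBBBBBBBBBBBBBBBBBBBBBBBBBBBBBBBBBBBBBBBBBBBBBBBBBBB…BBBBBBBBBBBBBBBBBBBBBBBBBBBBBBBBBBBBBBBBBBBBBBBBBBBBBBBBBB  (len 768)
k=9  BBBBBBBBBBBBBBBBBBBBBBBBBBBBBBBBBBBBBBBBBBBBBBBBBBBBBBBBBB…BBBBBBBBBBBBBBBBBBBBBBBBBBBBBBBBBBBBBBBBBBBBBBBBBBBBBBBBBB  (len 1536)
k=10  BBBBBBBBBBBBBBBBBBBBBBBBBBBBBBBBBBBBBBBBBBBBBBBBBBBBBBBBBB…BBBBBBBBBBBBBBBBBBBBBBBBBBBBBBBBBBBBBBBBBBBBBBBBBBBBBBBBBB  (len 3072)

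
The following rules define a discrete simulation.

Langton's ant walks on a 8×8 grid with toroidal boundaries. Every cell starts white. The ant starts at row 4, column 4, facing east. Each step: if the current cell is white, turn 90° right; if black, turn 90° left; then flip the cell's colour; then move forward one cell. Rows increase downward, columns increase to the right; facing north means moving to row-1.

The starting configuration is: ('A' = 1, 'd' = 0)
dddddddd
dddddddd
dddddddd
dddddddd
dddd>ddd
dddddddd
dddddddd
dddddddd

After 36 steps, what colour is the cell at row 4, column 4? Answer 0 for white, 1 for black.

k=0  dddddddd
dddddddd
dddddddd
dddddddd
dddd>ddd
dddddddd
dddddddd
dddddddd
k=1  dddddddd
dddddddd
dddddddd
dddddddd
ddddAddd
ddddvddd
dddddddd
dddddddd
k=2  dddddddd
dddddddd
dddddddd
dddddddd
ddddAddd
ddd<Addd
dddddddd
dddddddd
k=3  dddddddd
dddddddd
dddddddd
dddddddd
ddd^Addd
dddAAddd
dddddddd
dddddddd
k=4  dddddddd
dddddddd
dddddddd
dddddddd
dddA>ddd
dddAAddd
dddddddd
dddddddd
k=5  dddddddd
dddddddd
dddddddd
dddd^ddd
dddAdddd
dddAAddd
dddddddd
dddddddd
k=6  dddddddd
dddddddd
dddddddd
ddddA>dd
dddAdddd
dddAAddd
dddddddd
dddddddd
k=7  dddddddd
dddddddd
dddddddd
ddddAAdd
dddAdvdd
dddAAddd
dddddddd
dddddddd
k=8  dddddddd
dddddddd
dddddddd
ddddAAdd
dddA<Add
dddAAddd
dddddddd
dddddddd
k=9  dddddddd
dddddddd
dddddddd
dddd^Add
dddAAAdd
dddAAddd
dddddddd
dddddddd
k=10  dddddddd
dddddddd
dddddddd
ddd<dAdd
dddAAAdd
dddAAddd
dddddddd
dddddddd
k=11  dddddddd
dddddddd
ddd^dddd
dddAdAdd
dddAAAdd
dddAAddd
dddddddd
dddddddd
k=12  dddddddd
dddddddd
dddA>ddd
dddAdAdd
dddAAAdd
dddAAddd
dddddddd
dddddddd
k=13  dddddddd
dddddddd
dddAAddd
dddAvAdd
dddAAAdd
dddAAddd
dddddddd
dddddddd
k=14  dddddddd
dddddddd
dddAAddd
ddd<AAdd
dddAAAdd
dddAAddd
dddddddd
dddddddd
k=15  dddddddd
dddddddd
dddAAddd
ddddAAdd
dddvAAdd
dddAAddd
dddddddd
dddddddd
k=16  dddddddd
dddddddd
dddAAddd
ddddAAdd
dddd>Add
dddAAddd
dddddddd
dddddddd
k=17  dddddddd
dddddddd
dddAAddd
dddd^Add
dddddAdd
dddAAddd
dddddddd
dddddddd
k=18  dddddddd
dddddddd
dddAAddd
ddd<dAdd
dddddAdd
dddAAddd
dddddddd
dddddddd
k=19  dddddddd
dddddddd
ddd^Addd
dddAdAdd
dddddAdd
dddAAddd
dddddddd
dddddddd
k=20  dddddddd
dddddddd
dd<dAddd
dddAdAdd
dddddAdd
dddAAddd
dddddddd
dddddddd
k=21  dddddddd
dd^ddddd
ddAdAddd
dddAdAdd
dddddAdd
dddAAddd
dddddddd
dddddddd
k=22  dddddddd
ddA>dddd
ddAdAddd
dddAdAdd
dddddAdd
dddAAddd
dddddddd
dddddddd
k=23  dddddddd
ddAAdddd
ddAvAddd
dddAdAdd
dddddAdd
dddAAddd
dddddddd
dddddddd
k=24  dddddddd
ddAAdddd
dd<AAddd
dddAdAdd
dddddAdd
dddAAddd
dddddddd
dddddddd
k=25  dddddddd
ddAAdddd
dddAAddd
ddvAdAdd
dddddAdd
dddAAddd
dddddddd
dddddddd
k=26  dddddddd
ddAAdddd
dddAAddd
d<AAdAdd
dddddAdd
dddAAddd
dddddddd
dddddddd
k=27  dddddddd
ddAAdddd
d^dAAddd
dAAAdAdd
dddddAdd
dddAAddd
dddddddd
dddddddd
k=28  dddddddd
ddAAdddd
dA>AAddd
dAAAdAdd
dddddAdd
dddAAddd
dddddddd
dddddddd
k=29  dddddddd
ddAAdddd
dAAAAddd
dAvAdAdd
dddddAdd
dddAAddd
dddddddd
dddddddd
k=30  dddddddd
ddAAdddd
dAAAAddd
dAd>dAdd
dddddAdd
dddAAddd
dddddddd
dddddddd
k=31  dddddddd
ddAAdddd
dAA^Addd
dAdddAdd
dddddAdd
dddAAddd
dddddddd
dddddddd
k=32  dddddddd
ddAAdddd
dA<dAddd
dAdddAdd
dddddAdd
dddAAddd
dddddddd
dddddddd
k=33  dddddddd
ddAAdddd
dAddAddd
dAvddAdd
dddddAdd
dddAAddd
dddddddd
dddddddd
k=34  dddddddd
ddAAdddd
dAddAddd
d<AddAdd
dddddAdd
dddAAddd
dddddddd
dddddddd
k=35  dddddddd
ddAAdddd
dAddAddd
ddAddAdd
dvdddAdd
dddAAddd
dddddddd
dddddddd
k=36  dddddddd
ddAAdddd
dAddAddd
ddAddAdd
<AdddAdd
dddAAddd
dddddddd
dddddddd

0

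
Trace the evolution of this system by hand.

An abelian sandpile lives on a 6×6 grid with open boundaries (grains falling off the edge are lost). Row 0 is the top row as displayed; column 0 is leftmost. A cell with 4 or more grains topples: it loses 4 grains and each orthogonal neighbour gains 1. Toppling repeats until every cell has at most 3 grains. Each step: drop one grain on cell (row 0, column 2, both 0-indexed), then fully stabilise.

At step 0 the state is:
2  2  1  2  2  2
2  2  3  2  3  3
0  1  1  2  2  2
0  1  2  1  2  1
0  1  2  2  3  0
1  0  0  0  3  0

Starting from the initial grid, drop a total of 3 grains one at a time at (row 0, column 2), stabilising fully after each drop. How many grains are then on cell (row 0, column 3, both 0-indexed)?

k=0  2  2  1  2  2  2
2  2  3  2  3  3
0  1  1  2  2  2
0  1  2  1  2  1
0  1  2  2  3  0
1  0  0  0  3  0
k=1  2  2  2  2  2  2
2  2  3  2  3  3
0  1  1  2  2  2
0  1  2  1  2  1
0  1  2  2  3  0
1  0  0  0  3  0
k=2  2  2  3  2  2  2
2  2  3  2  3  3
0  1  1  2  2  2
0  1  2  1  2  1
0  1  2  2  3  0
1  0  0  0  3  0
k=3  2  3  1  3  2  2
2  3  0  3  3  3
0  1  2  2  2  2
0  1  2  1  2  1
0  1  2  2  3  0
1  0  0  0  3  0

3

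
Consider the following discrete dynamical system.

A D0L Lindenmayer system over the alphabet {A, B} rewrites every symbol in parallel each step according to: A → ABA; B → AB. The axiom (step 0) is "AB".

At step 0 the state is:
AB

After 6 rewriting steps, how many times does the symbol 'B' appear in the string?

t=0: AB
t=1: ABAAB
t=2: ABAABABAABAAB
t=3: ABAABABAABAABABAABABAABAABABAABAAB
t=4: ABAABABAABAABABAABABAABAABABAABAABABAABABAABAABABAABABAABAABABAABAABABAABABAABAABABAABAAB
t=5: ABAABABAABAABABAABABAABAABABAABAABABAABABAABAABABAABABAABA…AABABAABABAABAABABAABABAABAABABAABAABABAABABAABAABABAABAAB  (len 233)
t=6: ABAABABAABAABABAABABAABAABABAABAABABAABABAABAABABAABABAABA…AABABAABABAABAABABAABABAABAABABAABAABABAABABAABAABABAABAAB  (len 610)

233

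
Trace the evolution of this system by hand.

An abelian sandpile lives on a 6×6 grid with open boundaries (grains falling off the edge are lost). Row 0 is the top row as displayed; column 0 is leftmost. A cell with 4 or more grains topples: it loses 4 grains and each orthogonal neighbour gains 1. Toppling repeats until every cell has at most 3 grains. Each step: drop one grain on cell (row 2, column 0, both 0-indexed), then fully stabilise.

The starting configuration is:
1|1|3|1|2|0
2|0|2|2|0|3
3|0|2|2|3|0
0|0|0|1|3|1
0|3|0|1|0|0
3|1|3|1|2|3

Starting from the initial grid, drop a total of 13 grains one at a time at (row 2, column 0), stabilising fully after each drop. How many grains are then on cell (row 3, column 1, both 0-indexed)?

k=0  1|1|3|1|2|0
2|0|2|2|0|3
3|0|2|2|3|0
0|0|0|1|3|1
0|3|0|1|0|0
3|1|3|1|2|3
k=1  1|1|3|1|2|0
3|0|2|2|0|3
0|1|2|2|3|0
1|0|0|1|3|1
0|3|0|1|0|0
3|1|3|1|2|3
k=2  1|1|3|1|2|0
3|0|2|2|0|3
1|1|2|2|3|0
1|0|0|1|3|1
0|3|0|1|0|0
3|1|3|1|2|3
k=3  1|1|3|1|2|0
3|0|2|2|0|3
2|1|2|2|3|0
1|0|0|1|3|1
0|3|0|1|0|0
3|1|3|1|2|3
k=4  1|1|3|1|2|0
3|0|2|2|0|3
3|1|2|2|3|0
1|0|0|1|3|1
0|3|0|1|0|0
3|1|3|1|2|3
k=5  2|1|3|1|2|0
0|1|2|2|0|3
1|2|2|2|3|0
2|0|0|1|3|1
0|3|0|1|0|0
3|1|3|1|2|3
k=6  2|1|3|1|2|0
0|1|2|2|0|3
2|2|2|2|3|0
2|0|0|1|3|1
0|3|0|1|0|0
3|1|3|1|2|3
k=7  2|1|3|1|2|0
0|1|2|2|0|3
3|2|2|2|3|0
2|0|0|1|3|1
0|3|0|1|0|0
3|1|3|1|2|3
k=8  2|1|3|1|2|0
1|1|2|2|0|3
0|3|2|2|3|0
3|0|0|1|3|1
0|3|0|1|0|0
3|1|3|1|2|3
k=9  2|1|3|1|2|0
1|1|2|2|0|3
1|3|2|2|3|0
3|0|0|1|3|1
0|3|0|1|0|0
3|1|3|1|2|3
k=10  2|1|3|1|2|0
1|1|2|2|0|3
2|3|2|2|3|0
3|0|0|1|3|1
0|3|0|1|0|0
3|1|3|1|2|3
k=11  2|1|3|1|2|0
1|1|2|2|0|3
3|3|2|2|3|0
3|0|0|1|3|1
0|3|0|1|0|0
3|1|3|1|2|3
k=12  2|1|3|1|2|0
2|2|2|2|0|3
2|0|3|2|3|0
0|2|0|1|3|1
1|3|0|1|0|0
3|1|3|1|2|3
k=13  2|1|3|1|2|0
2|2|2|2|0|3
3|0|3|2|3|0
0|2|0|1|3|1
1|3|0|1|0|0
3|1|3|1|2|3

2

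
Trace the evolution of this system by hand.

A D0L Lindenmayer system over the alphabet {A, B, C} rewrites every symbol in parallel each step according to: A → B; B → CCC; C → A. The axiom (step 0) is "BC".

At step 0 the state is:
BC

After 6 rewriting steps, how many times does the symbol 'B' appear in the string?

gen 0: BC
gen 1: CCCA
gen 2: AAAB
gen 3: BBBCCC
gen 4: CCCCCCCCCAAA
gen 5: AAAAAAAAABBB
gen 6: BBBBBBBBBCCCCCCCCC

9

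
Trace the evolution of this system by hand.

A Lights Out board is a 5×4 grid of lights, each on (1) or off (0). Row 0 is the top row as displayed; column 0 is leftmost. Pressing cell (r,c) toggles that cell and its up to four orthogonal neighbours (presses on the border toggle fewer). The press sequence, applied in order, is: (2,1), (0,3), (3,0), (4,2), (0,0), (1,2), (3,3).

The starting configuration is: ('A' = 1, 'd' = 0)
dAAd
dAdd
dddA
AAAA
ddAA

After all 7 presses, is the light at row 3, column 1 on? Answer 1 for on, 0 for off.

t=0: dAAd
dAdd
dddA
AAAA
ddAA
t=1: dAAd
dddd
AAAA
AdAA
ddAA
t=2: dAdA
dddA
AAAA
AdAA
ddAA
t=3: dAdA
dddA
dAAA
dAAA
AdAA
t=4: dAdA
dddA
dAAA
dAdA
AAdd
t=5: AddA
AddA
dAAA
dAdA
AAdd
t=6: AdAA
AAAd
dAdA
dAdA
AAdd
t=7: AdAA
AAAd
dAdd
dAAd
AAdA

1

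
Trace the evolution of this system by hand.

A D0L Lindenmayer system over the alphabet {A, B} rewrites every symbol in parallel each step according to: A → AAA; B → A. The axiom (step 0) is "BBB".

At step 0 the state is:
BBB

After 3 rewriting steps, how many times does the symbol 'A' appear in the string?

27

gen 0: BBB
gen 1: AAA
gen 2: AAAAAAAAA
gen 3: AAAAAAAAAAAAAAAAAAAAAAAAAAA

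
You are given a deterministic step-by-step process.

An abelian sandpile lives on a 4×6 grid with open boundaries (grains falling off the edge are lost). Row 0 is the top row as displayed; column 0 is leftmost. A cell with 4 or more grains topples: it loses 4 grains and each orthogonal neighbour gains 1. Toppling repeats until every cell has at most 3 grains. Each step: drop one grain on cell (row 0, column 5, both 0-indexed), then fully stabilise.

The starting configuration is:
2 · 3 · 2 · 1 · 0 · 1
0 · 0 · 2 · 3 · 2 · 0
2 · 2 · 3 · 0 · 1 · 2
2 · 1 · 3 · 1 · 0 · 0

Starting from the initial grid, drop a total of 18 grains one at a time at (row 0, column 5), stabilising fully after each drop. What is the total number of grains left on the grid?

[0] 2 · 3 · 2 · 1 · 0 · 1
0 · 0 · 2 · 3 · 2 · 0
2 · 2 · 3 · 0 · 1 · 2
2 · 1 · 3 · 1 · 0 · 0
[1] 2 · 3 · 2 · 1 · 0 · 2
0 · 0 · 2 · 3 · 2 · 0
2 · 2 · 3 · 0 · 1 · 2
2 · 1 · 3 · 1 · 0 · 0
[2] 2 · 3 · 2 · 1 · 0 · 3
0 · 0 · 2 · 3 · 2 · 0
2 · 2 · 3 · 0 · 1 · 2
2 · 1 · 3 · 1 · 0 · 0
[3] 2 · 3 · 2 · 1 · 1 · 0
0 · 0 · 2 · 3 · 2 · 1
2 · 2 · 3 · 0 · 1 · 2
2 · 1 · 3 · 1 · 0 · 0
[4] 2 · 3 · 2 · 1 · 1 · 1
0 · 0 · 2 · 3 · 2 · 1
2 · 2 · 3 · 0 · 1 · 2
2 · 1 · 3 · 1 · 0 · 0
[5] 2 · 3 · 2 · 1 · 1 · 2
0 · 0 · 2 · 3 · 2 · 1
2 · 2 · 3 · 0 · 1 · 2
2 · 1 · 3 · 1 · 0 · 0
[6] 2 · 3 · 2 · 1 · 1 · 3
0 · 0 · 2 · 3 · 2 · 1
2 · 2 · 3 · 0 · 1 · 2
2 · 1 · 3 · 1 · 0 · 0
[7] 2 · 3 · 2 · 1 · 2 · 0
0 · 0 · 2 · 3 · 2 · 2
2 · 2 · 3 · 0 · 1 · 2
2 · 1 · 3 · 1 · 0 · 0
[8] 2 · 3 · 2 · 1 · 2 · 1
0 · 0 · 2 · 3 · 2 · 2
2 · 2 · 3 · 0 · 1 · 2
2 · 1 · 3 · 1 · 0 · 0
[9] 2 · 3 · 2 · 1 · 2 · 2
0 · 0 · 2 · 3 · 2 · 2
2 · 2 · 3 · 0 · 1 · 2
2 · 1 · 3 · 1 · 0 · 0
[10] 2 · 3 · 2 · 1 · 2 · 3
0 · 0 · 2 · 3 · 2 · 2
2 · 2 · 3 · 0 · 1 · 2
2 · 1 · 3 · 1 · 0 · 0
[11] 2 · 3 · 2 · 1 · 3 · 0
0 · 0 · 2 · 3 · 2 · 3
2 · 2 · 3 · 0 · 1 · 2
2 · 1 · 3 · 1 · 0 · 0
[12] 2 · 3 · 2 · 1 · 3 · 1
0 · 0 · 2 · 3 · 2 · 3
2 · 2 · 3 · 0 · 1 · 2
2 · 1 · 3 · 1 · 0 · 0
[13] 2 · 3 · 2 · 1 · 3 · 2
0 · 0 · 2 · 3 · 2 · 3
2 · 2 · 3 · 0 · 1 · 2
2 · 1 · 3 · 1 · 0 · 0
[14] 2 · 3 · 2 · 1 · 3 · 3
0 · 0 · 2 · 3 · 2 · 3
2 · 2 · 3 · 0 · 1 · 2
2 · 1 · 3 · 1 · 0 · 0
[15] 2 · 3 · 2 · 3 · 1 · 2
0 · 0 · 3 · 0 · 1 · 1
2 · 2 · 3 · 1 · 2 · 3
2 · 1 · 3 · 1 · 0 · 0
[16] 2 · 3 · 2 · 3 · 1 · 3
0 · 0 · 3 · 0 · 1 · 1
2 · 2 · 3 · 1 · 2 · 3
2 · 1 · 3 · 1 · 0 · 0
[17] 2 · 3 · 2 · 3 · 2 · 0
0 · 0 · 3 · 0 · 1 · 2
2 · 2 · 3 · 1 · 2 · 3
2 · 1 · 3 · 1 · 0 · 0
[18] 2 · 3 · 2 · 3 · 2 · 1
0 · 0 · 3 · 0 · 1 · 2
2 · 2 · 3 · 1 · 2 · 3
2 · 1 · 3 · 1 · 0 · 0

39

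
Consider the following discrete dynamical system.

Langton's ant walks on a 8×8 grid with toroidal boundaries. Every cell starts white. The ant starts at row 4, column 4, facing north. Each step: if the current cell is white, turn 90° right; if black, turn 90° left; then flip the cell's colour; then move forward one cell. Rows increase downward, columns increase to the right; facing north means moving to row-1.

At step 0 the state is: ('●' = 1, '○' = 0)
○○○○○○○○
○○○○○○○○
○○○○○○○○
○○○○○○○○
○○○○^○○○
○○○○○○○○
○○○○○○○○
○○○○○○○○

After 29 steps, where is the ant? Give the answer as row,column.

6,3

t=0: ○○○○○○○○
○○○○○○○○
○○○○○○○○
○○○○○○○○
○○○○^○○○
○○○○○○○○
○○○○○○○○
○○○○○○○○
t=1: ○○○○○○○○
○○○○○○○○
○○○○○○○○
○○○○○○○○
○○○○●>○○
○○○○○○○○
○○○○○○○○
○○○○○○○○
t=2: ○○○○○○○○
○○○○○○○○
○○○○○○○○
○○○○○○○○
○○○○●●○○
○○○○○v○○
○○○○○○○○
○○○○○○○○
t=3: ○○○○○○○○
○○○○○○○○
○○○○○○○○
○○○○○○○○
○○○○●●○○
○○○○<●○○
○○○○○○○○
○○○○○○○○
t=4: ○○○○○○○○
○○○○○○○○
○○○○○○○○
○○○○○○○○
○○○○^●○○
○○○○●●○○
○○○○○○○○
○○○○○○○○
t=5: ○○○○○○○○
○○○○○○○○
○○○○○○○○
○○○○○○○○
○○○<○●○○
○○○○●●○○
○○○○○○○○
○○○○○○○○
t=6: ○○○○○○○○
○○○○○○○○
○○○○○○○○
○○○^○○○○
○○○●○●○○
○○○○●●○○
○○○○○○○○
○○○○○○○○
t=7: ○○○○○○○○
○○○○○○○○
○○○○○○○○
○○○●>○○○
○○○●○●○○
○○○○●●○○
○○○○○○○○
○○○○○○○○
t=8: ○○○○○○○○
○○○○○○○○
○○○○○○○○
○○○●●○○○
○○○●v●○○
○○○○●●○○
○○○○○○○○
○○○○○○○○
t=9: ○○○○○○○○
○○○○○○○○
○○○○○○○○
○○○●●○○○
○○○<●●○○
○○○○●●○○
○○○○○○○○
○○○○○○○○
t=10: ○○○○○○○○
○○○○○○○○
○○○○○○○○
○○○●●○○○
○○○○●●○○
○○○v●●○○
○○○○○○○○
○○○○○○○○
t=11: ○○○○○○○○
○○○○○○○○
○○○○○○○○
○○○●●○○○
○○○○●●○○
○○<●●●○○
○○○○○○○○
○○○○○○○○
t=12: ○○○○○○○○
○○○○○○○○
○○○○○○○○
○○○●●○○○
○○^○●●○○
○○●●●●○○
○○○○○○○○
○○○○○○○○
t=13: ○○○○○○○○
○○○○○○○○
○○○○○○○○
○○○●●○○○
○○●>●●○○
○○●●●●○○
○○○○○○○○
○○○○○○○○
t=14: ○○○○○○○○
○○○○○○○○
○○○○○○○○
○○○●●○○○
○○●●●●○○
○○●v●●○○
○○○○○○○○
○○○○○○○○
t=15: ○○○○○○○○
○○○○○○○○
○○○○○○○○
○○○●●○○○
○○●●●●○○
○○●○>●○○
○○○○○○○○
○○○○○○○○
t=16: ○○○○○○○○
○○○○○○○○
○○○○○○○○
○○○●●○○○
○○●●^●○○
○○●○○●○○
○○○○○○○○
○○○○○○○○
t=17: ○○○○○○○○
○○○○○○○○
○○○○○○○○
○○○●●○○○
○○●<○●○○
○○●○○●○○
○○○○○○○○
○○○○○○○○
t=18: ○○○○○○○○
○○○○○○○○
○○○○○○○○
○○○●●○○○
○○●○○●○○
○○●v○●○○
○○○○○○○○
○○○○○○○○
t=19: ○○○○○○○○
○○○○○○○○
○○○○○○○○
○○○●●○○○
○○●○○●○○
○○<●○●○○
○○○○○○○○
○○○○○○○○
t=20: ○○○○○○○○
○○○○○○○○
○○○○○○○○
○○○●●○○○
○○●○○●○○
○○○●○●○○
○○v○○○○○
○○○○○○○○
t=21: ○○○○○○○○
○○○○○○○○
○○○○○○○○
○○○●●○○○
○○●○○●○○
○○○●○●○○
○<●○○○○○
○○○○○○○○
t=22: ○○○○○○○○
○○○○○○○○
○○○○○○○○
○○○●●○○○
○○●○○●○○
○^○●○●○○
○●●○○○○○
○○○○○○○○
t=23: ○○○○○○○○
○○○○○○○○
○○○○○○○○
○○○●●○○○
○○●○○●○○
○●>●○●○○
○●●○○○○○
○○○○○○○○
t=24: ○○○○○○○○
○○○○○○○○
○○○○○○○○
○○○●●○○○
○○●○○●○○
○●●●○●○○
○●v○○○○○
○○○○○○○○
t=25: ○○○○○○○○
○○○○○○○○
○○○○○○○○
○○○●●○○○
○○●○○●○○
○●●●○●○○
○●○>○○○○
○○○○○○○○
t=26: ○○○○○○○○
○○○○○○○○
○○○○○○○○
○○○●●○○○
○○●○○●○○
○●●●○●○○
○●○●○○○○
○○○v○○○○
t=27: ○○○○○○○○
○○○○○○○○
○○○○○○○○
○○○●●○○○
○○●○○●○○
○●●●○●○○
○●○●○○○○
○○<●○○○○
t=28: ○○○○○○○○
○○○○○○○○
○○○○○○○○
○○○●●○○○
○○●○○●○○
○●●●○●○○
○●^●○○○○
○○●●○○○○
t=29: ○○○○○○○○
○○○○○○○○
○○○○○○○○
○○○●●○○○
○○●○○●○○
○●●●○●○○
○●●>○○○○
○○●●○○○○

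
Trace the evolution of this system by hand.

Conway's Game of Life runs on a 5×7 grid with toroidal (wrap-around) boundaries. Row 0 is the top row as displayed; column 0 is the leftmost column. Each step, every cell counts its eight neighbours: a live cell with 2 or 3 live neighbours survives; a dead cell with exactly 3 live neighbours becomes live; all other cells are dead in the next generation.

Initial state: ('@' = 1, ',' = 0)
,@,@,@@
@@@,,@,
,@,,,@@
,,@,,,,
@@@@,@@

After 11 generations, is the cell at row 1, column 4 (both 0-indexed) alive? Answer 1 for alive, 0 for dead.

1

t=0: ,@,@,@@
@@@,,@,
,@,,,@@
,,@,,,,
@@@@,@@
t=1: ,,,@,,,
,,,,,,,
,,,,,@@
,,,@@,,
,,,@,@,
t=2: ,,,,@,,
,,,,,,,
,,,,@@,
,,,@,,@
,,@@,,,
t=3: ,,,@,,,
,,,,@@,
,,,,@@,
,,@@,@,
,,@@@,,
t=4: ,,@,,@,
,,,@,@,
,,,,,,@
,,@,,@,
,,,,,,,
t=5: ,,,,@,,
,,,,@@@
,,,,@@@
,,,,,,,
,,,,,,,
t=6: ,,,,@,,
,,,@,,@
,,,,@,@
,,,,,@,
,,,,,,,
t=7: ,,,,,,,
,,,@@,,
,,,,@,@
,,,,,@,
,,,,,,,
t=8: ,,,,,,,
,,,@@@,
,,,@@,,
,,,,,@,
,,,,,,,
t=9: ,,,,@,,
,,,@,@,
,,,@,,,
,,,,@,,
,,,,,,,
t=10: ,,,,@,,
,,,@,,,
,,,@,,,
,,,,,,,
,,,,,,,
t=11: ,,,,,,,
,,,@@,,
,,,,,,,
,,,,,,,
,,,,,,,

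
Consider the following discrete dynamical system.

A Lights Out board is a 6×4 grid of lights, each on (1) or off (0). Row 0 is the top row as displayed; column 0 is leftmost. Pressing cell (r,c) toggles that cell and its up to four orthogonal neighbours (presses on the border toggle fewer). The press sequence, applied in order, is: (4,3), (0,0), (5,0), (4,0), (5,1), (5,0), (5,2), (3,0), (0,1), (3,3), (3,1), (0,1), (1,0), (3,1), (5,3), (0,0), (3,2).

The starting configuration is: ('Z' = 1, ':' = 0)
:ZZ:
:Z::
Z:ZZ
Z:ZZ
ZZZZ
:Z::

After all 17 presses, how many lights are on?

12

k=0  :ZZ:
:Z::
Z:ZZ
Z:ZZ
ZZZZ
:Z::
k=1  :ZZ:
:Z::
Z:ZZ
Z:Z:
ZZ::
:Z:Z
k=2  Z:Z:
ZZ::
Z:ZZ
Z:Z:
ZZ::
:Z:Z
k=3  Z:Z:
ZZ::
Z:ZZ
Z:Z:
:Z::
Z::Z
k=4  Z:Z:
ZZ::
Z:ZZ
::Z:
Z:::
:::Z
k=5  Z:Z:
ZZ::
Z:ZZ
::Z:
ZZ::
ZZZZ
k=6  Z:Z:
ZZ::
Z:ZZ
::Z:
:Z::
::ZZ
k=7  Z:Z:
ZZ::
Z:ZZ
::Z:
:ZZ:
:Z::
k=8  Z:Z:
ZZ::
::ZZ
ZZZ:
ZZZ:
:Z::
k=9  :Z::
Z:::
::ZZ
ZZZ:
ZZZ:
:Z::
k=10  :Z::
Z:::
::Z:
ZZ:Z
ZZZZ
:Z::
k=11  :Z::
Z:::
:ZZ:
::ZZ
Z:ZZ
:Z::
k=12  Z:Z:
ZZ::
:ZZ:
::ZZ
Z:ZZ
:Z::
k=13  ::Z:
::::
ZZZ:
::ZZ
Z:ZZ
:Z::
k=14  ::Z:
::::
Z:Z:
ZZ:Z
ZZZZ
:Z::
k=15  ::Z:
::::
Z:Z:
ZZ:Z
ZZZ:
:ZZZ
k=16  ZZZ:
Z:::
Z:Z:
ZZ:Z
ZZZ:
:ZZZ
k=17  ZZZ:
Z:::
Z:::
Z:Z:
ZZ::
:ZZZ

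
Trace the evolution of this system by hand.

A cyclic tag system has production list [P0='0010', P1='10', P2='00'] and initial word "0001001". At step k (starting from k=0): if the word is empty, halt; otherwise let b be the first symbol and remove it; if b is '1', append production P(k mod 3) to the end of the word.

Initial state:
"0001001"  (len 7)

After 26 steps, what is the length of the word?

[0] "0001001"  (len 7)
[1] "001001"  (len 6)
[2] "01001"  (len 5)
[3] "1001"  (len 4)
[4] "0010010"  (len 7)
[5] "010010"  (len 6)
[6] "10010"  (len 5)
[7] "00100010"  (len 8)
[8] "0100010"  (len 7)
[9] "100010"  (len 6)
[10] "000100010"  (len 9)
[11] "00100010"  (len 8)
[12] "0100010"  (len 7)
[13] "100010"  (len 6)
[14] "0001010"  (len 7)
[15] "001010"  (len 6)
[16] "01010"  (len 5)
[17] "1010"  (len 4)
[18] "01000"  (len 5)
[19] "1000"  (len 4)
[20] "00010"  (len 5)
[21] "0010"  (len 4)
[22] "010"  (len 3)
[23] "10"  (len 2)
[24] "000"  (len 3)
[25] "00"  (len 2)
[26] "0"  (len 1)

1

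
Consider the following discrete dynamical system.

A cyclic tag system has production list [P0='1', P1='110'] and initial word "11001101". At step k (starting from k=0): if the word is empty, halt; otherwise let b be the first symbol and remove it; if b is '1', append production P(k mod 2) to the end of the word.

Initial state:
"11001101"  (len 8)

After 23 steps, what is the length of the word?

17

t=0: "11001101"  (len 8)
t=1: "10011011"  (len 8)
t=2: "0011011110"  (len 10)
t=3: "011011110"  (len 9)
t=4: "11011110"  (len 8)
t=5: "10111101"  (len 8)
t=6: "0111101110"  (len 10)
t=7: "111101110"  (len 9)
t=8: "11101110110"  (len 11)
t=9: "11011101101"  (len 11)
t=10: "1011101101110"  (len 13)
t=11: "0111011011101"  (len 13)
t=12: "111011011101"  (len 12)
t=13: "110110111011"  (len 12)
t=14: "10110111011110"  (len 14)
t=15: "01101110111101"  (len 14)
t=16: "1101110111101"  (len 13)
t=17: "1011101111011"  (len 13)
t=18: "011101111011110"  (len 15)
t=19: "11101111011110"  (len 14)
t=20: "1101111011110110"  (len 16)
t=21: "1011110111101101"  (len 16)
t=22: "011110111101101110"  (len 18)
t=23: "11110111101101110"  (len 17)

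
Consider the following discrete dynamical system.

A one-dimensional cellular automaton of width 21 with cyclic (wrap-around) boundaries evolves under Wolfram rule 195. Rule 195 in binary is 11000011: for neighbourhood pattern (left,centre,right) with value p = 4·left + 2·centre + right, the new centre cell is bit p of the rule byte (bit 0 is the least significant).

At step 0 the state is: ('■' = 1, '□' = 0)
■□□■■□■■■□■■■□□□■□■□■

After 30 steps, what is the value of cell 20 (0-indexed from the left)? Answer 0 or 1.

gen 0: ■□□■■□■■■□■■■□□□■□■□■
gen 1: ■□■□■□□■■□□■■□■■□□□□□
gen 2: □□□□□□■□■□■□■□□■□■■■■
gen 3: □■■■■■□□□□□□□□■□□□■■■
gen 4: □□■■■■□■■■■■■■□□■■□■■
gen 5: □■□■■■□□■■■■■■□■□■□□■
gen 6: □□□□■■□■□■■■■■□□□□□■□
gen 7: ■■■■□■□□□□■■■■□■■■■□□
gen 8: □■■■□□□■■■□■■■□□■■■□■
gen 9: □□■■□■■□■■□□■■□■□■■□□
gen 10: ■■□■□□■□□■□■□■□□□□■□■
gen 11: ■■□□□■□□■□□□□□□■■■□□□
gen 12: □■□■■□□■□□■■■■■□■■□■■
gen 13: □□□□■□■□□■□■■■■□□■□□■
gen 14: □■■■□□□□■□□□■■■□■□□■□
gen 15: ■□■■□■■■□□■■□■■□□□■□□
gen 16: □□□■□□■■□■□■□□■□■■□□■
gen 17: □■■□□■□■□□□□□■□□□■□■□
gen 18: ■□■□■□□□□■■■■□□■■□□□□
gen 19: □□□□□□■■■□■■■□■□■□■■■
gen 20: □■■■■■□■■□□■■□□□□□□■■
gen 21: □□■■■■□□■□■□■□■■■■■□■
gen 22: □■□■■■□■□□□□□□□■■■■□□
gen 23: ■□□□■■□□□■■■■■■□■■■□■
gen 24: ■□■■□■□■■□■■■■■□□■■□□
gen 25: □□□■□□□□■□□■■■■□■□■□■
gen 26: □■■□□■■■□□■□■■■□□□□□□
gen 27: ■□■□■□■■□■□□□■■□■■■■■
gen 28: ■□□□□□□■□□□■■□■□□■■■■
gen 29: ■□■■■■■□□■■□■□□□■□■■■
gen 30: ■□□■■■■□■□■□□□■■□□□■■

1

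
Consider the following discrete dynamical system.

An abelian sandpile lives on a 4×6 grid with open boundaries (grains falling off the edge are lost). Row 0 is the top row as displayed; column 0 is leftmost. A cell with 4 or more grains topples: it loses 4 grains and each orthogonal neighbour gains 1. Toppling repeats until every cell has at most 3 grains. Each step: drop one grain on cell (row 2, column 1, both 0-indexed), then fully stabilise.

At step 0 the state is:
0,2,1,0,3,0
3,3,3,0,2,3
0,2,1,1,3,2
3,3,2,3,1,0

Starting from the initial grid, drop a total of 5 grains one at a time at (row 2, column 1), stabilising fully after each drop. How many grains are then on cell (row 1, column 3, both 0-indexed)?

k=0  0,2,1,0,3,0
3,3,3,0,2,3
0,2,1,1,3,2
3,3,2,3,1,0
k=1  0,2,1,0,3,0
3,3,3,0,2,3
0,3,1,1,3,2
3,3,2,3,1,0
k=2  1,3,2,0,3,0
0,2,0,1,2,3
3,2,3,1,3,2
0,1,3,3,1,0
k=3  1,3,2,0,3,0
0,2,0,1,2,3
3,3,3,1,3,2
0,1,3,3,1,0
k=4  1,3,2,0,3,0
1,3,1,1,2,3
0,2,1,3,3,2
1,3,1,0,2,0
k=5  1,3,2,0,3,0
1,3,1,1,2,3
0,3,1,3,3,2
1,3,1,0,2,0

1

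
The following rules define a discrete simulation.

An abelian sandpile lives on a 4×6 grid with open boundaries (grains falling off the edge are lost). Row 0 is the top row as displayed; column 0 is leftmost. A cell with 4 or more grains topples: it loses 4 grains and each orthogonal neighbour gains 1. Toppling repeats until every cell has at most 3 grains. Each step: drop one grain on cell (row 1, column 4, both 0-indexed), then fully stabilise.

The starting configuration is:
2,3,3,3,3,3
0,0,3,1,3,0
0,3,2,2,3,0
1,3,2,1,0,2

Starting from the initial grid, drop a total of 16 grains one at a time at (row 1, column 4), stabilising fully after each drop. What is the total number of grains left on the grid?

step 0: 2,3,3,3,3,3
0,0,3,1,3,0
0,3,2,2,3,0
1,3,2,1,0,2
step 1: 3,0,2,2,2,0
0,3,2,1,3,2
1,1,2,1,1,1
2,1,0,3,1,2
step 2: 3,0,2,2,3,0
0,3,2,2,0,3
1,1,2,1,2,1
2,1,0,3,1,2
step 3: 3,0,2,2,3,0
0,3,2,2,1,3
1,1,2,1,2,1
2,1,0,3,1,2
step 4: 3,0,2,2,3,0
0,3,2,2,2,3
1,1,2,1,2,1
2,1,0,3,1,2
step 5: 3,0,2,2,3,0
0,3,2,2,3,3
1,1,2,1,2,1
2,1,0,3,1,2
step 6: 3,0,2,3,0,2
0,3,2,3,2,0
1,1,2,1,3,2
2,1,0,3,1,2
step 7: 3,0,2,3,0,2
0,3,2,3,3,0
1,1,2,1,3,2
2,1,0,3,1,2
step 8: 3,0,3,0,2,2
0,3,3,1,2,1
1,1,2,3,0,3
2,1,0,3,2,2
step 9: 3,0,3,0,2,2
0,3,3,1,3,1
1,1,2,3,0,3
2,1,0,3,2,2
step 10: 3,0,3,0,3,2
0,3,3,2,0,2
1,1,2,3,1,3
2,1,0,3,2,2
step 11: 3,0,3,0,3,2
0,3,3,2,1,2
1,1,2,3,1,3
2,1,0,3,2,2
step 12: 3,0,3,0,3,2
0,3,3,2,2,2
1,1,2,3,1,3
2,1,0,3,2,2
step 13: 3,0,3,0,3,2
0,3,3,2,3,2
1,1,2,3,1,3
2,1,0,3,2,2
step 14: 3,0,3,1,0,3
0,3,3,3,1,3
1,1,2,3,2,3
2,1,0,3,2,2
step 15: 3,0,3,1,0,3
0,3,3,3,2,3
1,1,2,3,2,3
2,1,0,3,2,2
step 16: 3,0,3,1,0,3
0,3,3,3,3,3
1,1,2,3,2,3
2,1,0,3,2,2

47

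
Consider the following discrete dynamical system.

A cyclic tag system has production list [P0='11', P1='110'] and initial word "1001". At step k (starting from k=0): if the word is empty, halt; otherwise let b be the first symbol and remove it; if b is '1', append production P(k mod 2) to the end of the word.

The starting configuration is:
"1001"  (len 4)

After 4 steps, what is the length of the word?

5

0) "1001"  (len 4)
1) "00111"  (len 5)
2) "0111"  (len 4)
3) "111"  (len 3)
4) "11110"  (len 5)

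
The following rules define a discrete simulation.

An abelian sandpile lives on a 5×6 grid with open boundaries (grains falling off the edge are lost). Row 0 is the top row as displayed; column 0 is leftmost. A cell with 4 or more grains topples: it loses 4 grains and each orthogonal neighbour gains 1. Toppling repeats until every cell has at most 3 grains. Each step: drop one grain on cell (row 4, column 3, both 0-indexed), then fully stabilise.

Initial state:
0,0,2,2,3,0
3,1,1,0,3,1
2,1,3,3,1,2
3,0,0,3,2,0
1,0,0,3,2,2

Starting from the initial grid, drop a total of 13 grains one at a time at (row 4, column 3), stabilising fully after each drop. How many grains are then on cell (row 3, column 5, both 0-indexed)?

2

0) 0,0,2,2,3,0
3,1,1,0,3,1
2,1,3,3,1,2
3,0,0,3,2,0
1,0,0,3,2,2
1) 0,0,2,2,3,0
3,1,2,1,3,1
2,2,0,1,2,2
3,0,2,1,3,0
1,0,1,1,3,2
2) 0,0,2,2,3,0
3,1,2,1,3,1
2,2,0,1,2,2
3,0,2,1,3,0
1,0,1,2,3,2
3) 0,0,2,2,3,0
3,1,2,1,3,1
2,2,0,1,2,2
3,0,2,1,3,0
1,0,1,3,3,2
4) 0,0,2,2,3,0
3,1,2,1,3,1
2,2,0,1,3,2
3,0,2,3,0,1
1,0,2,1,1,3
5) 0,0,2,2,3,0
3,1,2,1,3,1
2,2,0,1,3,2
3,0,2,3,0,1
1,0,2,2,1,3
6) 0,0,2,2,3,0
3,1,2,1,3,1
2,2,0,1,3,2
3,0,2,3,0,1
1,0,2,3,1,3
7) 0,0,2,2,3,0
3,1,2,1,3,1
2,2,0,2,3,2
3,0,3,0,1,1
1,0,3,1,2,3
8) 0,0,2,2,3,0
3,1,2,1,3,1
2,2,0,2,3,2
3,0,3,0,1,1
1,0,3,2,2,3
9) 0,0,2,2,3,0
3,1,2,1,3,1
2,2,0,2,3,2
3,0,3,0,1,1
1,0,3,3,2,3
10) 0,0,2,2,3,0
3,1,2,1,3,1
2,2,1,2,3,2
3,1,0,2,1,1
1,1,1,1,3,3
11) 0,0,2,2,3,0
3,1,2,1,3,1
2,2,1,2,3,2
3,1,0,2,1,1
1,1,1,2,3,3
12) 0,0,2,2,3,0
3,1,2,1,3,1
2,2,1,2,3,2
3,1,0,2,1,1
1,1,1,3,3,3
13) 0,0,2,2,3,0
3,1,2,1,3,1
2,2,1,2,3,2
3,1,0,3,2,2
1,1,2,1,1,0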